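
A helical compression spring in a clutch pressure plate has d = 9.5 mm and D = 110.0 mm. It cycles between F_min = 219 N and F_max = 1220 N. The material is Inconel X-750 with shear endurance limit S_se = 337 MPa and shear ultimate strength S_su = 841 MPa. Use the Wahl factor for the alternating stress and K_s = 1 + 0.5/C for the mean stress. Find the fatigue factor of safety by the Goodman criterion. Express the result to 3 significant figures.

1.19

C = D/d = 110.0/9.5 = 11.5789; K_W = (4C−1)/(4C−4)+0.615/C = 1.1240; K_s = 1+0.5/C = 1.0432
F_a = (F_max−F_min)/2 = 500.5 N; F_m = (F_max+F_min)/2 = 719.5 N
τ_a = K_W·8F_aD/(πd³) = 1.1240 × 163.52 = 183.8 MPa
τ_m = K_s·8F_mD/(πd³) = 1.0432 × 235.07 = 245.22 MPa
Goodman: 1/n_f = τ_a/S_se + τ_m/S_su = 183.8/337 + 245.22/841 = 0.54539 + 0.29158 = 0.83697
n_f = 1/0.83697 = 1.195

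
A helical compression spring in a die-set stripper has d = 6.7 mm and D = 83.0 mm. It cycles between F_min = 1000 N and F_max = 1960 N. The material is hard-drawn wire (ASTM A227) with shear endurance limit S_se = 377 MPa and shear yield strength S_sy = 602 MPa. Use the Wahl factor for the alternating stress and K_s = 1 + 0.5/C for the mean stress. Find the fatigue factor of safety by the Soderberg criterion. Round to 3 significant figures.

0.358

C = D/d = 83.0/6.7 = 12.3881; K_W = (4C−1)/(4C−4)+0.615/C = 1.1155; K_s = 1+0.5/C = 1.0404
F_a = (F_max−F_min)/2 = 480 N; F_m = (F_max+F_min)/2 = 1480 N
τ_a = K_W·8F_aD/(πd³) = 1.1155 × 337.31 = 376.28 MPa
τ_m = K_s·8F_mD/(πd³) = 1.0404 × 1040.1 = 1082 MPa
Soderberg: 1/n_f = τ_a/S_se + τ_m/S_sy = 376.28/377 + 1082/602 = 0.99808 + 1.79739 = 2.7955
n_f = 1/2.7955 = 0.3577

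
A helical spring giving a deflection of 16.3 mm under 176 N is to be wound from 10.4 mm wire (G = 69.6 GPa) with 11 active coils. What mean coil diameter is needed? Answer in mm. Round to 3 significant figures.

95.0 mm

Required rate k = F/δ = 176/16.3 = 10.798 N/mm
D = (Gd⁴/(8N_a·k))^(1/3) = (69.6×10³·10.4⁴/(8·11·10.798))^(1/3)
  = (856909)^(1/3) = 94.9828 mm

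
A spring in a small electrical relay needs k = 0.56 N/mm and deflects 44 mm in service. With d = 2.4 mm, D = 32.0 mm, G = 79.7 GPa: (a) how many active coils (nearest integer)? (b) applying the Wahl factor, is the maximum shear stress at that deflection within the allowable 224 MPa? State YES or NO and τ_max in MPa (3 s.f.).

(a) 18 coils; (b) YES, τ_max = 161 MPa

N_a = Gd⁴/(8D³k) = (79.7×10³)(2.4⁴)/(8·32.0³·0.56) = 18.01 → N_a = 18
Actual rate k = Gd⁴/(8D³·18) = 0.56039 N/mm
Working load F = kδ = 0.56039·44 = 24.657 N
C = 32.0/2.4 = 13.3333; K_W = (4C−1)/(4C−4)+0.615/C = 1.1069
τ_max = K_W·8FD/(πd³) = 1.1069·145.34 = 160.89 MPa
τ_max ≤ 224 MPa → acceptable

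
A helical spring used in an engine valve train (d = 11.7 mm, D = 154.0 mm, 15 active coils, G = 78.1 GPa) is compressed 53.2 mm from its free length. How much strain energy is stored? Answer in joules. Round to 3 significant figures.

4.73 J

k = Gd⁴/(8D³N_a) = (78.1×10³)(11.7⁴)/(8·154.0³·15) = 3.3393 N/mm
U = ½kδ² = 0.5 × 3.3393 × 53.2² = 4725.5 N·mm = 4.7255 J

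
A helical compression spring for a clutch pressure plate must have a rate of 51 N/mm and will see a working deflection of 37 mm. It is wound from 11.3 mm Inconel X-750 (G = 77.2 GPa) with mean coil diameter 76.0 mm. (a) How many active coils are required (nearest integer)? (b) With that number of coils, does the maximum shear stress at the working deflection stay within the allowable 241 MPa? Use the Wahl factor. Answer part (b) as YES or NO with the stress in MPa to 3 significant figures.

N_a = Gd⁴/(8D³k) = (77.2×10³)(11.3⁴)/(8·76.0³·51) = 7.028 → N_a = 7
Actual rate k = Gd⁴/(8D³·7) = 51.204 N/mm
Working load F = kδ = 51.204·37 = 1894.5 N
C = 76.0/11.3 = 6.7257; K_W = (4C−1)/(4C−4)+0.615/C = 1.2224
τ_max = K_W·8FD/(πd³) = 1.2224·254.11 = 310.63 MPa
τ_max > 241 MPa → exceeds allowable

(a) 7 coils; (b) NO, τ_max = 311 MPa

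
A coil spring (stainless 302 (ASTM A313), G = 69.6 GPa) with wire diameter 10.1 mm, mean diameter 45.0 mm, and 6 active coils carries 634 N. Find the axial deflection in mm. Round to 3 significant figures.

3.83 mm

k = Gd⁴/(8D³N_a) = (69.6×10³)(10.1⁴)/(8·45.0³·6) = 165.58 N/mm
δ = F/k = 634 / 165.58 = 3.8289 mm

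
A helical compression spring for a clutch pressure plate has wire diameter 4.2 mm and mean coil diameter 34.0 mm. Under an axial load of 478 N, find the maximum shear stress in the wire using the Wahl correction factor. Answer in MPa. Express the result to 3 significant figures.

660 MPa

Spring index C = D/d = 34.0/4.2 = 8.0952
K_W = (4C−1)/(4C−4) + 0.615/C = 31.381/28.381 + 0.0760 = 1.1817
τ₀ = 8FD/(πd³) = 8·478·34.0/(π·4.2³) = 130016/232.75 = 558.6 MPa
τ_max = K·τ₀ = 1.1817 × 558.6 = 660.08 MPa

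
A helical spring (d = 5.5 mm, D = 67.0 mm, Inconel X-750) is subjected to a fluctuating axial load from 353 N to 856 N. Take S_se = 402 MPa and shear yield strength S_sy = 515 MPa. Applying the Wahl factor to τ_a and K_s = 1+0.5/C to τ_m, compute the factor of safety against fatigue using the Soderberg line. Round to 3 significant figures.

C = D/d = 67.0/5.5 = 12.1818; K_W = (4C−1)/(4C−4)+0.615/C = 1.1176; K_s = 1+0.5/C = 1.0410
F_a = (F_max−F_min)/2 = 251.5 N; F_m = (F_max+F_min)/2 = 604.5 N
τ_a = K_W·8F_aD/(πd³) = 1.1176 × 257.91 = 288.23 MPa
τ_m = K_s·8F_mD/(πd³) = 1.0410 × 619.9 = 645.35 MPa
Soderberg: 1/n_f = τ_a/S_se + τ_m/S_sy = 288.23/402 + 645.35/515 = 0.71698 + 1.25310 = 1.9701
n_f = 1/1.9701 = 0.5076

0.508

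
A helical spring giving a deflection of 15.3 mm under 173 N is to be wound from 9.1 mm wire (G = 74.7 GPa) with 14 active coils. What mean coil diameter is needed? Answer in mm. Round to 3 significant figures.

74.0 mm

Required rate k = F/δ = 173/15.3 = 11.307 N/mm
D = (Gd⁴/(8N_a·k))^(1/3) = (74.7×10³·9.1⁴/(8·14·11.307))^(1/3)
  = (404495)^(1/3) = 73.9556 mm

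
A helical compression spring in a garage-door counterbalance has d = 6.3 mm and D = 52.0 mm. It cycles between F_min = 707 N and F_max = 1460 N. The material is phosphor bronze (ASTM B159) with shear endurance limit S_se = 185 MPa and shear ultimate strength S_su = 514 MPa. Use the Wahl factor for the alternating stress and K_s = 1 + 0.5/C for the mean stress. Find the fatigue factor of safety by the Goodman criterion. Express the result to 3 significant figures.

C = D/d = 52.0/6.3 = 8.2540; K_W = (4C−1)/(4C−4)+0.615/C = 1.1779; K_s = 1+0.5/C = 1.0606
F_a = (F_max−F_min)/2 = 376.5 N; F_m = (F_max+F_min)/2 = 1083.5 N
τ_a = K_W·8F_aD/(πd³) = 1.1779 × 199.38 = 234.85 MPa
τ_m = K_s·8F_mD/(πd³) = 1.0606 × 573.79 = 608.55 MPa
Goodman: 1/n_f = τ_a/S_se + τ_m/S_su = 234.85/185 + 608.55/514 = 1.26947 + 1.18394 = 2.4534
n_f = 1/2.4534 = 0.4076

0.408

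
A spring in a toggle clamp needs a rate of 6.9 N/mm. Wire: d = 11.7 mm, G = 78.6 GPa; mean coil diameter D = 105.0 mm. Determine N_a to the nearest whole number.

23

N_a = Gd⁴/(8D³k) = (78.6×10³ × 11.7⁴)/(8 × 105.0³ × 6.9)
    = 1.47288e+09 / 6.39009e+07 = 23.05 → 23 coils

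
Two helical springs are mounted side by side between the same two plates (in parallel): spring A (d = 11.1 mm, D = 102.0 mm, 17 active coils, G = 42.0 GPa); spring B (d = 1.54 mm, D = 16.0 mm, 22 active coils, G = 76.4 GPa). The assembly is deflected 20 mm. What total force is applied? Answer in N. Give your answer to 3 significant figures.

100 N

k_A = Gd⁴/(8D³N_a) = (42.0×10³)(11.1⁴)/(8·102.0³·17) = 4.4178 N/mm
k_B = Gd⁴/(8D³N_a) = (76.4×10³)(1.54⁴)/(8·16.0³·22) = 0.59608 N/mm
Parallel: k_eq = 4.4178 + 0.59608 = 5.0138 N/mm
F = k_eq·δ = 5.0138·20 = 100.28 N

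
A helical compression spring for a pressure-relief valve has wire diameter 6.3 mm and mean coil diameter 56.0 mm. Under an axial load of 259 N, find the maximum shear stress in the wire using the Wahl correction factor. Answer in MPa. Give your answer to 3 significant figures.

172 MPa

Spring index C = D/d = 56.0/6.3 = 8.8889
K_W = (4C−1)/(4C−4) + 0.615/C = 34.556/31.556 + 0.0692 = 1.1643
τ₀ = 8FD/(πd³) = 8·259·56.0/(π·6.3³) = 116032/785.55 = 147.71 MPa
τ_max = K·τ₀ = 1.1643 × 147.71 = 171.97 MPa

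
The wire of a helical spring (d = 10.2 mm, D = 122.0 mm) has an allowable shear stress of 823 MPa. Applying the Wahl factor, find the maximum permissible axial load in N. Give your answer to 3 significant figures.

2510 N

C = D/d = 122.0/10.2 = 11.9608
K_W = (4C−1)/(4C−4) + 0.615/C = 46.843/43.843 + 0.0514 = 1.1198
τ_max = K·8FD/(πd³) → F_max = τ_allow·πd³/(8DK)
F_max = 823·π·10.2³/(8·122.0·1.1198) = 2.7438e+06/1093 = 2510.4 N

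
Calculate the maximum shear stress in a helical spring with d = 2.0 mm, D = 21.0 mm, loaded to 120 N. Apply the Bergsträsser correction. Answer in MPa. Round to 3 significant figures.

Spring index C = D/d = 21.0/2.0 = 10.5000
K_B = (4C+2)/(4C−3) = 44.000/39.000 = 1.1282
τ₀ = 8FD/(πd³) = 8·120·21.0/(π·2.0³) = 20160/25.133 = 802.14 MPa
τ_max = K·τ₀ = 1.1282 × 802.14 = 904.98 MPa

905 MPa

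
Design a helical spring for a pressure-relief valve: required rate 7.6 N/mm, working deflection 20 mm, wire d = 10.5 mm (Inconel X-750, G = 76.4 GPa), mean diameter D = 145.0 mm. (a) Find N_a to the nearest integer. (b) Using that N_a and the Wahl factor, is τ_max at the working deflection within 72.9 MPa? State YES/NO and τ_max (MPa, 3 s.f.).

N_a = Gd⁴/(8D³k) = (76.4×10³)(10.5⁴)/(8·145.0³·7.6) = 5.01 → N_a = 5
Actual rate k = Gd⁴/(8D³·5) = 7.6153 N/mm
Working load F = kδ = 7.6153·20 = 152.31 N
C = 145.0/10.5 = 13.8095; K_W = (4C−1)/(4C−4)+0.615/C = 1.1031
τ_max = K_W·8FD/(πd³) = 1.1031·48.58 = 53.588 MPa
τ_max ≤ 72.9 MPa → acceptable

(a) 5 coils; (b) YES, τ_max = 53.6 MPa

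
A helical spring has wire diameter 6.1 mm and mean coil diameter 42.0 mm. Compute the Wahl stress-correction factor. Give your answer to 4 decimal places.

C = D/d = 42.0/6.1 = 6.8852
K_W = (4C−1)/(4C−4) + 0.615/C = 26.541/23.541 + 0.0893 = 1.2168

1.2168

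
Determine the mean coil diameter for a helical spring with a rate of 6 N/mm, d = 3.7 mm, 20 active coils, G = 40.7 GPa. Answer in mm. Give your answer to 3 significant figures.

D = (Gd⁴/(8N_a·k))^(1/3) = (40.7×10³·3.7⁴/(8·20·6))^(1/3)
  = (7945.66)^(1/3) = 19.9546 mm

20.0 mm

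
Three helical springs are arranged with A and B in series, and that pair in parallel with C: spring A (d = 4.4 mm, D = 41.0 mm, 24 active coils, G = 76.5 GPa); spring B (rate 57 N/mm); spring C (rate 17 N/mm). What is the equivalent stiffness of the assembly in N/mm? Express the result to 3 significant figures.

k_A = Gd⁴/(8D³N_a) = (76.5×10³)(4.4⁴)/(8·41.0³·24) = 2.1668 N/mm
Springs A,B series: k_AB = 1/(1/2.1668+1/57) = 2.0875 N/mm; parallel with C: k_eq = 2.0875+17 = 19.087 N/mm

19.1 N/mm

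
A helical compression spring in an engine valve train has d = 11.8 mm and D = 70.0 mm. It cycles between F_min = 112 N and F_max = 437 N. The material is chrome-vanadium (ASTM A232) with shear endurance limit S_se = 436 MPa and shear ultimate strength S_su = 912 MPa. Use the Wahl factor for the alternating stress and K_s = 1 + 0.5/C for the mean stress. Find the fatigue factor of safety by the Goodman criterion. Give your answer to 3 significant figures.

C = D/d = 70.0/11.8 = 5.9322; K_W = (4C−1)/(4C−4)+0.615/C = 1.2557; K_s = 1+0.5/C = 1.0843
F_a = (F_max−F_min)/2 = 162.5 N; F_m = (F_max+F_min)/2 = 274.5 N
τ_a = K_W·8F_aD/(πd³) = 1.2557 × 17.63 = 22.138 MPa
τ_m = K_s·8F_mD/(πd³) = 1.0843 × 29.781 = 32.291 MPa
Goodman: 1/n_f = τ_a/S_se + τ_m/S_su = 22.138/436 + 32.291/912 = 0.05078 + 0.03541 = 0.086182
n_f = 1/0.086182 = 11.6

11.6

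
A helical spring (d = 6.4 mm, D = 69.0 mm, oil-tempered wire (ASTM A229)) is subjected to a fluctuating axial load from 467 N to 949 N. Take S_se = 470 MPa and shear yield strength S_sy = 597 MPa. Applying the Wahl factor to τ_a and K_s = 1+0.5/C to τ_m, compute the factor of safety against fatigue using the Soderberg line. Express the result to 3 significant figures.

0.819

C = D/d = 69.0/6.4 = 10.7812; K_W = (4C−1)/(4C−4)+0.615/C = 1.1337; K_s = 1+0.5/C = 1.0464
F_a = (F_max−F_min)/2 = 241 N; F_m = (F_max+F_min)/2 = 708 N
τ_a = K_W·8F_aD/(πd³) = 1.1337 × 161.53 = 183.14 MPa
τ_m = K_s·8F_mD/(πd³) = 1.0464 × 474.55 = 496.56 MPa
Soderberg: 1/n_f = τ_a/S_se + τ_m/S_sy = 183.14/470 + 496.56/597 = 0.38965 + 0.83176 = 1.2214
n_f = 1/1.2214 = 0.8187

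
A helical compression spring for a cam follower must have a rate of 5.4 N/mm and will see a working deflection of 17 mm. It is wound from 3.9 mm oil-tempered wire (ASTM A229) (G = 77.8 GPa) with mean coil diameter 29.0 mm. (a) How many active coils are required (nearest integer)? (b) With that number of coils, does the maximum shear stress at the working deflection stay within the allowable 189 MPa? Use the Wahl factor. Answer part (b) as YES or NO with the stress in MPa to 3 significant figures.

(a) 17 coils; (b) YES, τ_max = 138 MPa

N_a = Gd⁴/(8D³k) = (77.8×10³)(3.9⁴)/(8·29.0³·5.4) = 17.08 → N_a = 17
Actual rate k = Gd⁴/(8D³·17) = 5.4263 N/mm
Working load F = kδ = 5.4263·17 = 92.247 N
C = 29.0/3.9 = 7.4359; K_W = (4C−1)/(4C−4)+0.615/C = 1.1992
τ_max = K_W·8FD/(πd³) = 1.1992·114.84 = 137.72 MPa
τ_max ≤ 189 MPa → acceptable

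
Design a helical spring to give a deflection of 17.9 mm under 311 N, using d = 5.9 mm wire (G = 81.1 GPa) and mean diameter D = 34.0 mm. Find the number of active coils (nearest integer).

18

Required rate k = F/δ = 311/17.9 = 17.374 N/mm
N_a = Gd⁴/(8D³k) = (81.1×10³ × 5.9⁴)/(8 × 34.0³ × 17.374)
    = 9.82718e+07 / 5.46304e+06 = 17.99 → 18 coils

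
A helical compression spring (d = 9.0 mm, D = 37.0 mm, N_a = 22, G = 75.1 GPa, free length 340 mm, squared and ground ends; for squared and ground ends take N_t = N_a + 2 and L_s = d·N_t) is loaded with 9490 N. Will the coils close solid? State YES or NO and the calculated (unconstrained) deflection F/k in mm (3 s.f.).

k = Gd⁴/(8D³N_a) = (75.1×10³)(9.0⁴)/(8·37.0³·22) = 55.27 N/mm
N_t = 24; L_s = 9.0·24 = 216 mm; δ_solid = L₀ − L_s = 340 − 216 = 124 mm
δ = F/k = 9490/55.27 = 171.7 mm
δ ≥ δ_solid → spring goes solid

YES, δ = 172 mm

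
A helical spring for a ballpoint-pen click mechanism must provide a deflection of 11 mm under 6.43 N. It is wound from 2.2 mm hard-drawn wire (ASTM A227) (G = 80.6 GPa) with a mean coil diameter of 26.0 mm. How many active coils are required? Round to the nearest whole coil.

23

Required rate k = F/δ = 6.43/11 = 0.58455 N/mm
N_a = Gd⁴/(8D³k) = (80.6×10³ × 2.2⁴)/(8 × 26.0³ × 0.58455)
    = 1.8881e+06 / 82191.8 = 22.97 → 23 coils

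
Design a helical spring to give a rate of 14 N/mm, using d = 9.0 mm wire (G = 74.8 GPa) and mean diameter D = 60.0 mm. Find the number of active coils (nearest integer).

20

N_a = Gd⁴/(8D³k) = (74.8×10³ × 9.0⁴)/(8 × 60.0³ × 14)
    = 4.90763e+08 / 2.4192e+07 = 20.29 → 20 coils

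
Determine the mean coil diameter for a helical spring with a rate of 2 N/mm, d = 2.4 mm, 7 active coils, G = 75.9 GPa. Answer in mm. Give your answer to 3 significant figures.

D = (Gd⁴/(8N_a·k))^(1/3) = (75.9×10³·2.4⁴/(8·7·2))^(1/3)
  = (22483.7)^(1/3) = 28.2243 mm

28.2 mm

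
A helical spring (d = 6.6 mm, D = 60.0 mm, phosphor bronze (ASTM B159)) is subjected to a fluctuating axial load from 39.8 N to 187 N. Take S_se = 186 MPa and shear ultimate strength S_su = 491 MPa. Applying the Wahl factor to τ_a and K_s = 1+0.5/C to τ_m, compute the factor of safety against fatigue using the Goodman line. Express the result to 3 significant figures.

2.68

C = D/d = 60.0/6.6 = 9.0909; K_W = (4C−1)/(4C−4)+0.615/C = 1.1603; K_s = 1+0.5/C = 1.0550
F_a = (F_max−F_min)/2 = 73.6 N; F_m = (F_max+F_min)/2 = 113.4 N
τ_a = K_W·8F_aD/(πd³) = 1.1603 × 39.114 = 45.386 MPa
τ_m = K_s·8F_mD/(πd³) = 1.0550 × 60.266 = 63.581 MPa
Goodman: 1/n_f = τ_a/S_se + τ_m/S_su = 45.386/186 + 63.581/491 = 0.24401 + 0.12949 = 0.3735
n_f = 1/0.3735 = 2.677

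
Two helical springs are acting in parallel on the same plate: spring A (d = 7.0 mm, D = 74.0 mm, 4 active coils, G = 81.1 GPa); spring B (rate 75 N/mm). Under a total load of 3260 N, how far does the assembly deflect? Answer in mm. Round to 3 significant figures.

36.2 mm

k_A = Gd⁴/(8D³N_a) = (81.1×10³)(7.0⁴)/(8·74.0³·4) = 15.016 N/mm
Parallel: k_eq = 15.016 + 75 = 90.016 N/mm
δ = F/k_eq = 3260/90.016 = 36.216 mm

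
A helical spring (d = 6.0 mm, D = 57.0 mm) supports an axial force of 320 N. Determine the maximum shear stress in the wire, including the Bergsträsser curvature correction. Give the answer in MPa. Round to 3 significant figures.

Spring index C = D/d = 57.0/6.0 = 9.5000
K_B = (4C+2)/(4C−3) = 40.000/35.000 = 1.1429
τ₀ = 8FD/(πd³) = 8·320·57.0/(π·6.0³) = 145920/678.58 = 215.04 MPa
τ_max = K·τ₀ = 1.1429 × 215.04 = 245.76 MPa

246 MPa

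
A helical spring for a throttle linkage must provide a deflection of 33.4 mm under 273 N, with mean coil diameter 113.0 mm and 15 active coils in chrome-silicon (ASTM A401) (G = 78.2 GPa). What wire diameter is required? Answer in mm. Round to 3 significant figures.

11.6 mm

Required rate k = F/δ = 273/33.4 = 8.1737 N/mm
d = (8D³N_a·k / G)^(1/4) = (8·113.0³·15·8.1737 / (78.2×10³))^0.25
  = (18098)^0.25 = 11.5986 mm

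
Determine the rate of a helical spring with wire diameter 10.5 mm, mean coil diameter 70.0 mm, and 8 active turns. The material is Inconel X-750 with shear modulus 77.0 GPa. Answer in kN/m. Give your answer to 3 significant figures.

k = Gd⁴/(8D³N_a) = (77.0×10³ × 10.5⁴) / (8 × 70.0³ × 8)
  = 9.3594e+08 / 2.1952e+07 = 42.636 N/mm

42.6 kN/m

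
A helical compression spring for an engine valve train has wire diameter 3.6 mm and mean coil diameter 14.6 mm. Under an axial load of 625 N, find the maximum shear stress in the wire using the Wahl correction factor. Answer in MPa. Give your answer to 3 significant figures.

Spring index C = D/d = 14.6/3.6 = 4.0556
K_W = (4C−1)/(4C−4) + 0.615/C = 15.222/12.222 + 0.1516 = 1.3971
τ₀ = 8FD/(πd³) = 8·625·14.6/(π·3.6³) = 73000/146.57 = 498.04 MPa
τ_max = K·τ₀ = 1.3971 × 498.04 = 695.81 MPa

696 MPa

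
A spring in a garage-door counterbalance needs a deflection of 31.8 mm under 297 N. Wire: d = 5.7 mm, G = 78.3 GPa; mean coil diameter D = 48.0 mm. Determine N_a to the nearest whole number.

Required rate k = F/δ = 297/31.8 = 9.3396 N/mm
N_a = Gd⁴/(8D³k) = (78.3×10³ × 5.7⁴)/(8 × 48.0³ × 9.3396)
    = 8.26535e+07 / 8.2631e+06 = 10 → 10 coils

10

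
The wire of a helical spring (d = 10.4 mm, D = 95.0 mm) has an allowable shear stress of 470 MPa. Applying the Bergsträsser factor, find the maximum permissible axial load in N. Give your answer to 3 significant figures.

C = D/d = 95.0/10.4 = 9.1346
K_B = (4C+2)/(4C−3) = 38.538/33.538 = 1.1491
τ_max = K·8FD/(πd³) → F_max = τ_allow·πd³/(8DK)
F_max = 470·π·10.4³/(8·95.0·1.1491) = 1.6609e+06/873.3 = 1901.9 N

1900 N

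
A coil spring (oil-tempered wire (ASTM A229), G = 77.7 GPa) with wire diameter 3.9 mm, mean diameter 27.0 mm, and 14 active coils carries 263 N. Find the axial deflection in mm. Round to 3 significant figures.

k = Gd⁴/(8D³N_a) = (77.7×10³)(3.9⁴)/(8·27.0³·14) = 8.154 N/mm
δ = F/k = 263 / 8.154 = 32.254 mm

32.3 mm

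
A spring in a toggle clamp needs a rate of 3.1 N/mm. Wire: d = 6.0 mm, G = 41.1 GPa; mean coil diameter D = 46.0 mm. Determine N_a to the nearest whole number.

22

N_a = Gd⁴/(8D³k) = (41.1×10³ × 6.0⁴)/(8 × 46.0³ × 3.1)
    = 5.32656e+07 / 2.41393e+06 = 22.07 → 22 coils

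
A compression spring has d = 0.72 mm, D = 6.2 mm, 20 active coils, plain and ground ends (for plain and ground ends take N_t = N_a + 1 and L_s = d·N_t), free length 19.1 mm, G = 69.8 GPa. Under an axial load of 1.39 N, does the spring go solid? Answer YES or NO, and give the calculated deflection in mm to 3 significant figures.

NO, δ = 2.83 mm

k = Gd⁴/(8D³N_a) = (69.8×10³)(0.72⁴)/(8·6.2³·20) = 0.49192 N/mm
N_t = 21; L_s = 0.72·21 = 15.12 mm; δ_solid = L₀ − L_s = 19.1 − 15.12 = 3.98 mm
δ = F/k = 1.39/0.49192 = 2.8257 mm
δ < δ_solid → spring does not go solid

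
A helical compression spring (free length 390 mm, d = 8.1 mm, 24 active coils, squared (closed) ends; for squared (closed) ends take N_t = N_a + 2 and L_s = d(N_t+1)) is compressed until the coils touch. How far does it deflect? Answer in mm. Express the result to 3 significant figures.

171 mm

N_t = 26; L_s = 8.1·27 = 218.7 mm
δ_solid = L₀ − L_s = 390 − 218.7 = 171.3 mm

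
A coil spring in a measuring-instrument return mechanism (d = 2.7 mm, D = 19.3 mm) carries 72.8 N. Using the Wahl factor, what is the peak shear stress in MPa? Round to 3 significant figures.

Spring index C = D/d = 19.3/2.7 = 7.1481
K_W = (4C−1)/(4C−4) + 0.615/C = 27.593/24.593 + 0.0860 = 1.2080
τ₀ = 8FD/(πd³) = 8·72.8·19.3/(π·2.7³) = 11240.3/61.836 = 181.78 MPa
τ_max = K·τ₀ = 1.2080 × 181.78 = 219.59 MPa

220 MPa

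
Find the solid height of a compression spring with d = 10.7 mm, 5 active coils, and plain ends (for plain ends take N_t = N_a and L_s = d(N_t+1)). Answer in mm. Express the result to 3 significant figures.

plain ends: N_t = N_a = 5
L_s = d·(N_t+1) = 10.7 × 6 = 64.2 mm

64.2 mm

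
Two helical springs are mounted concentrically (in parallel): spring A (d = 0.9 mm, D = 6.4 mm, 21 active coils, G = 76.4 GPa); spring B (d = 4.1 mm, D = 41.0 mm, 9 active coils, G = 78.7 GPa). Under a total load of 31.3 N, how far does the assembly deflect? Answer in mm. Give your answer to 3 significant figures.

5.57 mm

k_A = Gd⁴/(8D³N_a) = (76.4×10³)(0.9⁴)/(8·6.4³·21) = 1.1382 N/mm
k_B = Gd⁴/(8D³N_a) = (78.7×10³)(4.1⁴)/(8·41.0³·9) = 4.4815 N/mm
Parallel: k_eq = 1.1382 + 4.4815 = 5.6197 N/mm
δ = F/k_eq = 31.3/5.6197 = 5.5697 mm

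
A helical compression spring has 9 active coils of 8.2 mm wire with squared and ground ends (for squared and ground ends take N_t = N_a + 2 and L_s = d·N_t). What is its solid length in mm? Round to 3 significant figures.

squared and ground ends: N_t = N_a + 2 = 9 + 2 = 11
L_s = d·N_t = 8.2 × 11 = 90.2 mm

90.2 mm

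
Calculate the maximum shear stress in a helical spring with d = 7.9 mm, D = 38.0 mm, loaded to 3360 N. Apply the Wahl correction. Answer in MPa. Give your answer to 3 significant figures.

Spring index C = D/d = 38.0/7.9 = 4.8101
K_W = (4C−1)/(4C−4) + 0.615/C = 18.241/15.241 + 0.1279 = 1.3247
τ₀ = 8FD/(πd³) = 8·3360·38.0/(π·7.9³) = 1.02144e+06/1548.9 = 659.45 MPa
τ_max = K·τ₀ = 1.3247 × 659.45 = 873.57 MPa

874 MPa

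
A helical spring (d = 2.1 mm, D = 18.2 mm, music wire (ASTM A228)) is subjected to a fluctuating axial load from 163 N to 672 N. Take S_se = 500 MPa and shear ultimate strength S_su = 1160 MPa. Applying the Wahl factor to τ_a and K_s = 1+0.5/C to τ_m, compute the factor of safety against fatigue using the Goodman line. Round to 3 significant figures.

0.205

C = D/d = 18.2/2.1 = 8.6667; K_W = (4C−1)/(4C−4)+0.615/C = 1.1688; K_s = 1+0.5/C = 1.0577
F_a = (F_max−F_min)/2 = 254.5 N; F_m = (F_max+F_min)/2 = 417.5 N
τ_a = K_W·8F_aD/(πd³) = 1.1688 × 1273.6 = 1488.6 MPa
τ_m = K_s·8F_mD/(πd³) = 1.0577 × 2089.3 = 2209.9 MPa
Goodman: 1/n_f = τ_a/S_se + τ_m/S_su = 1488.6/500 + 2209.9/1160 = 2.97719 + 1.90507 = 4.8823
n_f = 1/4.8823 = 0.2048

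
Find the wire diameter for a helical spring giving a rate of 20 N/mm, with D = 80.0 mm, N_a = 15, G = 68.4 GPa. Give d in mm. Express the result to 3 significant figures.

11.6 mm

d = (8D³N_a·k / G)^(1/4) = (8·80.0³·15·20 / (68.4×10³))^0.25
  = (17965)^0.25 = 11.5773 mm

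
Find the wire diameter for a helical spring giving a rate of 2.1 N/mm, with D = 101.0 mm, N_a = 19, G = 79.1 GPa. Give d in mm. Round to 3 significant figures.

8.03 mm

d = (8D³N_a·k / G)^(1/4) = (8·101.0³·19·2.1 / (79.1×10³))^0.25
  = (4157.7)^0.25 = 8.0299 mm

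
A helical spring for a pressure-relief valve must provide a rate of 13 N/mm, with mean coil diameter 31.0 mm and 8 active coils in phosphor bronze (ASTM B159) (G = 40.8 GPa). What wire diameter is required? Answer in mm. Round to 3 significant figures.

d = (8D³N_a·k / G)^(1/4) = (8·31.0³·8·13 / (40.8×10³))^0.25
  = (607.5)^0.25 = 4.9646 mm

4.96 mm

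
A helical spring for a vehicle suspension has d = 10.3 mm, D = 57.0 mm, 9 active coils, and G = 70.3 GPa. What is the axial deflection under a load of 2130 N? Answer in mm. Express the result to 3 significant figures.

k = Gd⁴/(8D³N_a) = (70.3×10³)(10.3⁴)/(8·57.0³·9) = 59.34 N/mm
δ = F/k = 2130 / 59.34 = 35.895 mm

35.9 mm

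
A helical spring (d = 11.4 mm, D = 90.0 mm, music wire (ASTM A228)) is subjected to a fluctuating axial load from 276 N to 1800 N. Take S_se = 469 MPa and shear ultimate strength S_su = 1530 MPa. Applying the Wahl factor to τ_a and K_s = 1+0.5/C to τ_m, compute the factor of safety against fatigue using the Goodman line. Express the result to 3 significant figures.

C = D/d = 90.0/11.4 = 7.8947; K_W = (4C−1)/(4C−4)+0.615/C = 1.1867; K_s = 1+0.5/C = 1.0633
F_a = (F_max−F_min)/2 = 762 N; F_m = (F_max+F_min)/2 = 1038 N
τ_a = K_W·8F_aD/(πd³) = 1.1867 × 117.88 = 139.88 MPa
τ_m = K_s·8F_mD/(πd³) = 1.0633 × 160.57 = 170.74 MPa
Goodman: 1/n_f = τ_a/S_se + τ_m/S_su = 139.88/469 + 170.74/1530 = 0.29825 + 0.11159 = 0.40985
n_f = 1/0.40985 = 2.44

2.44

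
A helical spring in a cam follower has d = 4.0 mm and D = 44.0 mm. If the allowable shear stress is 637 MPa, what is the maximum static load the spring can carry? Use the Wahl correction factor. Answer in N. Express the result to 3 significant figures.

C = D/d = 44.0/4.0 = 11.0000
K_W = (4C−1)/(4C−4) + 0.615/C = 43.000/40.000 + 0.0559 = 1.1309
τ_max = K·8FD/(πd³) → F_max = τ_allow·πd³/(8DK)
F_max = 637·π·4.0³/(8·44.0·1.1309) = 1.2808e+05/398.08 = 321.74 N

322 N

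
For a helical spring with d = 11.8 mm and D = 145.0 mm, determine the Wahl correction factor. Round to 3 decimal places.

C = D/d = 145.0/11.8 = 12.2881
K_W = (4C−1)/(4C−4) + 0.615/C = 48.153/45.153 + 0.0500 = 1.1165

1.116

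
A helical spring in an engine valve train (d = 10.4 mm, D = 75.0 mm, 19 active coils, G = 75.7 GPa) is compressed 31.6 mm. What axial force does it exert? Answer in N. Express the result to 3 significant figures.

k = Gd⁴/(8D³N_a) = (75.7×10³)(10.4⁴)/(8·75.0³·19) = 13.81 N/mm
F = k·δ = 13.81 × 31.6 = 436.4 N

436 N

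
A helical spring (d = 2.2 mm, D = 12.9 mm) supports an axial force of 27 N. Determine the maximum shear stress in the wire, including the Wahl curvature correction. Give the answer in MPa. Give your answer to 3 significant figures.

105 MPa

Spring index C = D/d = 12.9/2.2 = 5.8636
K_W = (4C−1)/(4C−4) + 0.615/C = 22.455/19.455 + 0.1049 = 1.2591
τ₀ = 8FD/(πd³) = 8·27·12.9/(π·2.2³) = 2786.4/33.452 = 83.296 MPa
τ_max = K·τ₀ = 1.2591 × 83.296 = 104.88 MPa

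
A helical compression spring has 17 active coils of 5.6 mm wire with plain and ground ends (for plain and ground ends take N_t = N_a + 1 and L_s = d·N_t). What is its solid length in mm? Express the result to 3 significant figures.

plain and ground ends: N_t = N_a + 1 = 17 + 1 = 18
L_s = d·N_t = 5.6 × 18 = 100.8 mm

101 mm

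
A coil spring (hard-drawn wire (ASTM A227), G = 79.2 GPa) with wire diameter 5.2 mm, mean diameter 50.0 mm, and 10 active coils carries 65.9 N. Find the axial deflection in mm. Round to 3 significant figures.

k = Gd⁴/(8D³N_a) = (79.2×10³)(5.2⁴)/(8·50.0³·10) = 5.7908 N/mm
δ = F/k = 65.9 / 5.7908 = 11.38 mm

11.4 mm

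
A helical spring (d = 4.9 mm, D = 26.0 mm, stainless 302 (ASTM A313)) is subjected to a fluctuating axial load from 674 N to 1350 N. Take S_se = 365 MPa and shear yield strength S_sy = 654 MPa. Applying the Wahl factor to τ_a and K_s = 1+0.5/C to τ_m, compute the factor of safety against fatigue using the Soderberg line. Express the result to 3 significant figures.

C = D/d = 26.0/4.9 = 5.3061; K_W = (4C−1)/(4C−4)+0.615/C = 1.2901; K_s = 1+0.5/C = 1.0942
F_a = (F_max−F_min)/2 = 338 N; F_m = (F_max+F_min)/2 = 1012 N
τ_a = K_W·8F_aD/(πd³) = 1.2901 × 190.21 = 245.39 MPa
τ_m = K_s·8F_mD/(πd³) = 1.0942 × 569.52 = 623.18 MPa
Soderberg: 1/n_f = τ_a/S_se + τ_m/S_sy = 245.39/365 + 623.18/654 = 0.67230 + 0.95288 = 1.6252
n_f = 1/1.6252 = 0.6153

0.615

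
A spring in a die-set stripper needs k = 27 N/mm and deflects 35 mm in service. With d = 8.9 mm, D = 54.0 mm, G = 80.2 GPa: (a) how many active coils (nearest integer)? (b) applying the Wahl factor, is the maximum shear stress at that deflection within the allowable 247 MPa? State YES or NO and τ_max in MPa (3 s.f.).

(a) 15 coils; (b) YES, τ_max = 227 MPa

N_a = Gd⁴/(8D³k) = (80.2×10³)(8.9⁴)/(8·54.0³·27) = 14.79 → N_a = 15
Actual rate k = Gd⁴/(8D³·15) = 26.63 N/mm
Working load F = kδ = 26.63·35 = 932.05 N
C = 54.0/8.9 = 6.0674; K_W = (4C−1)/(4C−4)+0.615/C = 1.2494
τ_max = K_W·8FD/(πd³) = 1.2494·181.8 = 227.14 MPa
τ_max ≤ 247 MPa → acceptable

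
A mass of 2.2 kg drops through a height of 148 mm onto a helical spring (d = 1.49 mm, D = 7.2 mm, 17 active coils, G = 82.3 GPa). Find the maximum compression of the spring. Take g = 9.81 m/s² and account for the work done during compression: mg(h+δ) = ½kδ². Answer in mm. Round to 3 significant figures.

31.1 mm

k = Gd⁴/(8D³N_a) = (82.3×10³)(1.49⁴)/(8·7.2³·17) = 7.9911 N/mm
W = mg = 2.2 × 9.81 = 21.582 N
½kδ² − Wδ − Wh = 0 → δ = (W + √(W² + 2kWh))/k
δ = (21.582 + √(465.78 + 51049.5))/7.9911 = (21.582 + 226.97)/7.9911 = 31.103 mm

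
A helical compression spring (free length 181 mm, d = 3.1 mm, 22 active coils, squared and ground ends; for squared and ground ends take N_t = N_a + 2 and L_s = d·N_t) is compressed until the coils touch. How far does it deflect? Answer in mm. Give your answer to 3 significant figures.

N_t = 24; L_s = 3.1·24 = 74.4 mm
δ_solid = L₀ − L_s = 181 − 74.4 = 106.6 mm

107 mm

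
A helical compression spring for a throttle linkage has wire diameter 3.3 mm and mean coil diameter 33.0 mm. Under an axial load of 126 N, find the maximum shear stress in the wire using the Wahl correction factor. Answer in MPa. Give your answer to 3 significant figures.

337 MPa

Spring index C = D/d = 33.0/3.3 = 10.0000
K_W = (4C−1)/(4C−4) + 0.615/C = 39.000/36.000 + 0.0615 = 1.1448
τ₀ = 8FD/(πd³) = 8·126·33.0/(π·3.3³) = 33264/112.9 = 294.63 MPa
τ_max = K·τ₀ = 1.1448 × 294.63 = 337.31 MPa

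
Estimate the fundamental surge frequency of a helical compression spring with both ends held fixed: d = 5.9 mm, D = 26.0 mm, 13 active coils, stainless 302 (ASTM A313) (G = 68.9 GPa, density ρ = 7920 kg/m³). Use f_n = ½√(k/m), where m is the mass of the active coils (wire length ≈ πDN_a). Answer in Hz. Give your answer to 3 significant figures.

223 Hz

k = Gd⁴/(8D³N_a) = (68.9×10³)(5.9⁴)/(8·26.0³·13) = 45.675 N/mm = 45675 N/m
Wire length L = πDN_a = π·26.0·13 = 1061.9 mm
m = ρ·(πd²/4)·L = 7920 × 27.34×10⁻⁶ m² × 1.0619 m = 0.22992 kg
f_n = ½√(k/m) = 0.5·√(45675/0.22992) = 0.5·√(1.9865e+05) = 222.85 Hz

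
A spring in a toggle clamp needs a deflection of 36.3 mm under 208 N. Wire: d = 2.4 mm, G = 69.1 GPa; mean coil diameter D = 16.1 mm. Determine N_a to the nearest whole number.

12

Required rate k = F/δ = 208/36.3 = 5.73 N/mm
N_a = Gd⁴/(8D³k) = (69.1×10³ × 2.4⁴)/(8 × 16.1³ × 5.73)
    = 2.29257e+06 / 191304 = 11.98 → 12 coils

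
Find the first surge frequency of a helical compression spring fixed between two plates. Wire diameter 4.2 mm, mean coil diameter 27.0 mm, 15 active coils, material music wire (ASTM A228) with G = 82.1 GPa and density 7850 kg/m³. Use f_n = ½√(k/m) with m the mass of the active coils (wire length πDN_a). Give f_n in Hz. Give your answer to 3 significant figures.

k = Gd⁴/(8D³N_a) = (82.1×10³)(4.2⁴)/(8·27.0³·15) = 10.816 N/mm = 10816 N/m
Wire length L = πDN_a = π·27.0·15 = 1272.3 mm
m = ρ·(πd²/4)·L = 7850 × 13.854×10⁻⁶ m² × 1.2723 m = 0.13838 kg
f_n = ½√(k/m) = 0.5·√(10816/0.13838) = 0.5·√(78164) = 139.79 Hz

140 Hz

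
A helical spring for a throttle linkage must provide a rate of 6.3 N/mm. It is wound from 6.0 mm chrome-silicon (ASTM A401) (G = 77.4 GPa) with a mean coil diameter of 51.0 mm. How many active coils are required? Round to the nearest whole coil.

15

N_a = Gd⁴/(8D³k) = (77.4×10³ × 6.0⁴)/(8 × 51.0³ × 6.3)
    = 1.0031e+08 / 6.68561e+06 = 15 → 15 coils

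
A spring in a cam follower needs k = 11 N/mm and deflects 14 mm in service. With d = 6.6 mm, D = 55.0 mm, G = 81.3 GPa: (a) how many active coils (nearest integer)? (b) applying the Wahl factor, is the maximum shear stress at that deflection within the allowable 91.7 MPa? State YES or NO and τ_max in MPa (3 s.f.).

(a) 11 coils; (b) YES, τ_max = 84.5 MPa

N_a = Gd⁴/(8D³k) = (81.3×10³)(6.6⁴)/(8·55.0³·11) = 10.54 → N_a = 11
Actual rate k = Gd⁴/(8D³·11) = 10.536 N/mm
Working load F = kδ = 10.536·14 = 147.51 N
C = 55.0/6.6 = 8.3333; K_W = (4C−1)/(4C−4)+0.615/C = 1.1761
τ_max = K_W·8FD/(πd³) = 1.1761·71.861 = 84.514 MPa
τ_max ≤ 91.7 MPa → acceptable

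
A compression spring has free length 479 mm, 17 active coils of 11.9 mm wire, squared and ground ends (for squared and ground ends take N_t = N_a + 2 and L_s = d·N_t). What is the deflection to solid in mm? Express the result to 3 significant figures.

253 mm

N_t = 19; L_s = 11.9·19 = 226.1 mm
δ_solid = L₀ − L_s = 479 − 226.1 = 252.9 mm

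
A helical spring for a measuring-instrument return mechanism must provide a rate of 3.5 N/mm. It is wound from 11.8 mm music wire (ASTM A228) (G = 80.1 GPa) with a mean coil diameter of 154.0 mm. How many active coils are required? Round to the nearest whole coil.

15

N_a = Gd⁴/(8D³k) = (80.1×10³ × 11.8⁴)/(8 × 154.0³ × 3.5)
    = 1.55296e+09 / 1.02263e+08 = 15.19 → 15 coils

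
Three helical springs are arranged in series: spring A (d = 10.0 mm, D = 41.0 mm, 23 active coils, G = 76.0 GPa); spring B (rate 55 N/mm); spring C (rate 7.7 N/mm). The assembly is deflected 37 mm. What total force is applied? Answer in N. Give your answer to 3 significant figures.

225 N

k_A = Gd⁴/(8D³N_a) = (76.0×10³)(10.0⁴)/(8·41.0³·23) = 59.93 N/mm
Series: 1/k_eq = 1/59.93 + 1/55 + 1/7.7 = 0.16474; k_eq = 6.0702 N/mm
F = k_eq·δ = 6.0702·37 = 224.6 N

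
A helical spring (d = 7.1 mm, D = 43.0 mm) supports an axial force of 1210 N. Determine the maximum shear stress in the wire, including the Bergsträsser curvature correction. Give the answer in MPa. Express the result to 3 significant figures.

Spring index C = D/d = 43.0/7.1 = 6.0563
K_B = (4C+2)/(4C−3) = 26.225/21.225 = 1.2356
τ₀ = 8FD/(πd³) = 8·1210·43.0/(π·7.1³) = 416240/1124.4 = 370.19 MPa
τ_max = K·τ₀ = 1.2356 × 370.19 = 457.39 MPa

457 MPa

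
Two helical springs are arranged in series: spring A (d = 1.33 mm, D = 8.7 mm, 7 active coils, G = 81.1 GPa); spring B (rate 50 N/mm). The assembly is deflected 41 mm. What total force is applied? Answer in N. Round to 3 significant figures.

k_A = Gd⁴/(8D³N_a) = (81.1×10³)(1.33⁴)/(8·8.7³·7) = 6.8815 N/mm
Series: 1/k_eq = 1/6.8815 + 1/50 = 0.16532; k_eq = 6.049 N/mm
F = k_eq·δ = 6.049·41 = 248.01 N

248 N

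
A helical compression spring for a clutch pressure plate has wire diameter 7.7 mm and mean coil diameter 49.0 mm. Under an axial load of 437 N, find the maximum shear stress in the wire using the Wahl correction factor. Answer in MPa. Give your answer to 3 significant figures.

Spring index C = D/d = 49.0/7.7 = 6.3636
K_W = (4C−1)/(4C−4) + 0.615/C = 24.455/21.455 + 0.0966 = 1.2365
τ₀ = 8FD/(πd³) = 8·437·49.0/(π·7.7³) = 171304/1434.2 = 119.44 MPa
τ_max = K·τ₀ = 1.2365 × 119.44 = 147.68 MPa

148 MPa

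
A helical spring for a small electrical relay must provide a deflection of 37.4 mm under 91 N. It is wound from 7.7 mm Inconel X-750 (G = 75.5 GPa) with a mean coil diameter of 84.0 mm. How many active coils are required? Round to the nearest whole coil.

23

Required rate k = F/δ = 91/37.4 = 2.4332 N/mm
N_a = Gd⁴/(8D³k) = (75.5×10³ × 7.7⁴)/(8 × 84.0³ × 2.4332)
    = 2.65405e+08 / 1.15371e+07 = 23 → 23 coils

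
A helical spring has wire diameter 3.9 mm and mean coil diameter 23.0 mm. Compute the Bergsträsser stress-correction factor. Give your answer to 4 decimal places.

1.2428

C = D/d = 23.0/3.9 = 5.8974
K_B = (4C+2)/(4C−3) = 25.590/20.590 = 1.2428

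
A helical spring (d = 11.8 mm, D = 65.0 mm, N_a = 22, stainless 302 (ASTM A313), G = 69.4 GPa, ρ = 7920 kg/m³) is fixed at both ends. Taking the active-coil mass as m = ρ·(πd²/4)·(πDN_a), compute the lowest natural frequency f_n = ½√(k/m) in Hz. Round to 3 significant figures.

k = Gd⁴/(8D³N_a) = (69.4×10³)(11.8⁴)/(8·65.0³·22) = 27.838 N/mm = 27838 N/m
Wire length L = πDN_a = π·65.0·22 = 4492.5 mm
m = ρ·(πd²/4)·L = 7920 × 109.36×10⁻⁶ m² × 4.4925 m = 3.891 kg
f_n = ½√(k/m) = 0.5·√(27838/3.891) = 0.5·√(7154.3) = 42.292 Hz

42.3 Hz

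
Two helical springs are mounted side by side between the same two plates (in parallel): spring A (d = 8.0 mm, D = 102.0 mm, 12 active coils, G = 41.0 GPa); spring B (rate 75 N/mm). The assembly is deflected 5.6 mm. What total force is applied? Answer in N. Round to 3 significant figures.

k_A = Gd⁴/(8D³N_a) = (41.0×10³)(8.0⁴)/(8·102.0³·12) = 1.6484 N/mm
Parallel: k_eq = 1.6484 + 75 = 76.648 N/mm
F = k_eq·δ = 76.648·5.6 = 429.23 N

429 N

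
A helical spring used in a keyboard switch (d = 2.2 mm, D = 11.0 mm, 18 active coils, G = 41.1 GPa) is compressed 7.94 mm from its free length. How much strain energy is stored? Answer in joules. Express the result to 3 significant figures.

0.158 J

k = Gd⁴/(8D³N_a) = (41.1×10³)(2.2⁴)/(8·11.0³·18) = 5.0233 N/mm
U = ½kδ² = 0.5 × 5.0233 × 7.94² = 158.34 N·mm = 0.15834 J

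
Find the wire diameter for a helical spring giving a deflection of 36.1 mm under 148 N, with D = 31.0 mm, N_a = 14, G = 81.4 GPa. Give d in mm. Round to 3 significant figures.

3.60 mm

Required rate k = F/δ = 148/36.1 = 4.0997 N/mm
d = (8D³N_a·k / G)^(1/4) = (8·31.0³·14·4.0997 / (81.4×10³))^0.25
  = (168.05)^0.25 = 3.6005 mm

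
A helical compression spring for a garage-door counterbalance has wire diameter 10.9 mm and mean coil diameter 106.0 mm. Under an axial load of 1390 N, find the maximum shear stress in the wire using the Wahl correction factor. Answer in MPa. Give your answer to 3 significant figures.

333 MPa

Spring index C = D/d = 106.0/10.9 = 9.7248
K_W = (4C−1)/(4C−4) + 0.615/C = 37.899/34.899 + 0.0632 = 1.1492
τ₀ = 8FD/(πd³) = 8·1390·106.0/(π·10.9³) = 1.17872e+06/4068.5 = 289.72 MPa
τ_max = K·τ₀ = 1.1492 × 289.72 = 332.95 MPa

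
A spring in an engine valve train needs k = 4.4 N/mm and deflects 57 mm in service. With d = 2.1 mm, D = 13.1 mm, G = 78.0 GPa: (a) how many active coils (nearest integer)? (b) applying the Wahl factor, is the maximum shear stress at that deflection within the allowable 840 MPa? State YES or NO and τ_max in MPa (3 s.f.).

N_a = Gd⁴/(8D³k) = (78.0×10³)(2.1⁴)/(8·13.1³·4.4) = 19.17 → N_a = 19
Actual rate k = Gd⁴/(8D³·19) = 4.4393 N/mm
Working load F = kδ = 4.4393·57 = 253.04 N
C = 13.1/2.1 = 6.2381; K_W = (4C−1)/(4C−4)+0.615/C = 1.2418
τ_max = K_W·8FD/(πd³) = 1.2418·911.47 = 1131.8 MPa
τ_max > 840 MPa → exceeds allowable

(a) 19 coils; (b) NO, τ_max = 1130 MPa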